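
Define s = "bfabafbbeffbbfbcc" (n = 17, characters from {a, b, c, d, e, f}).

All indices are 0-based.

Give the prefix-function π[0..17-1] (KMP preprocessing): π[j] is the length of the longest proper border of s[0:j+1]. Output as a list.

π[0] = 0
j=1 s[j]='f': π[1]=0 (border '')
j=2 s[j]='a': π[2]=0 (border '')
j=3 s[j]='b': π[3]=1 (border 'b')
j=4 s[j]='a': k: 1→0; π[4]=0 (border '')
j=5 s[j]='f': π[5]=0 (border '')
j=6 s[j]='b': π[6]=1 (border 'b')
j=7 s[j]='b': k: 1→0; π[7]=1 (border 'b')
j=8 s[j]='e': k: 1→0; π[8]=0 (border '')
j=9 s[j]='f': π[9]=0 (border '')
j=10 s[j]='f': π[10]=0 (border '')
j=11 s[j]='b': π[11]=1 (border 'b')
j=12 s[j]='b': k: 1→0; π[12]=1 (border 'b')
j=13 s[j]='f': π[13]=2 (border 'bf')
j=14 s[j]='b': k: 2→0; π[14]=1 (border 'b')
j=15 s[j]='c': k: 1→0; π[15]=0 (border '')
j=16 s[j]='c': π[16]=0 (border '')

[0, 0, 0, 1, 0, 0, 1, 1, 0, 0, 0, 1, 1, 2, 1, 0, 0]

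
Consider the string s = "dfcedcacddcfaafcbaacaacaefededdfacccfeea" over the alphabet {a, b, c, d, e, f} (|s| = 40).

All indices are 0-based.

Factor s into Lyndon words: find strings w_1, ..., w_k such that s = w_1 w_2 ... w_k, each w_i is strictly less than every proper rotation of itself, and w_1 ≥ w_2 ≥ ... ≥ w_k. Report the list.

emit factor 1: 'df' (i=0, period=2)
emit factor 2: 'ced' (i=2, period=3)
emit factor 3: 'c' (i=5, period=1)
emit factor 4: 'acddcf' (i=6, period=6)
emit factor 5: 'aafcb' (i=12, period=5)
emit factor 6: 'aacaacaefededdfacccfee' (i=17, period=22)
emit factor 7: 'a' (i=39, period=1)

["df", "ced", "c", "acddcf", "aafcb", "aacaacaefededdfacccfee", "a"]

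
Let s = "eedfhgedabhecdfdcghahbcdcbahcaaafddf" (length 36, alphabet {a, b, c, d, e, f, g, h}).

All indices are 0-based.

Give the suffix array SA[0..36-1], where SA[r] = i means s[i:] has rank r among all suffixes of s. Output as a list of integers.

[29, 30, 8, 31, 19, 26, 25, 21, 9, 28, 24, 22, 12, 16, 7, 23, 15, 33, 34, 13, 2, 11, 6, 1, 0, 35, 14, 32, 3, 5, 17, 18, 20, 27, 10, 4]

rank→(start, suffix):
  0 → (29, 'aaafddf')
  1 → (30, 'aafddf')
  2 → (8, 'abhecdfdcghahbcdcbahcaaafddf')
  3 → (31, 'afddf')
  4 → (19, 'ahbcdcbahcaaafddf')
  5 → (26, 'ahcaaafddf')
  6 → (25, 'bahcaaafddf')
  7 → (21, 'bcdcbahcaaafddf')
  8 → (9, 'bhecdfdcghahbcdcbahcaaafddf')
  9 → (28, 'caaafddf')
  10 → (24, 'cbahcaaafddf')
  11 → (22, 'cdcbahcaaafddf')
  12 → (12, 'cdfdcghahbcdcbahcaaafddf')
  13 → (16, 'cghahbcdcbahcaaafddf')
  14 → (7, 'dabhecdfdcghahbcdcbahcaaafddf')
  15 → (23, 'dcbahcaaafddf')
  16 → (15, 'dcghahbcdcbahcaaafddf')
  17 → (33, 'ddf')
  18 → (34, 'df')
  19 → (13, 'dfdcghahbcdcbahcaaafddf')
  20 → (2, 'dfhgedabhecdfdcghahbcdcbahcaaafddf')
  21 → (11, 'ecdfdcghahbcdcbahcaaafddf')
  22 → (6, 'edabhecdfdcghahbcdcbahcaaafddf')
  23 → (1, 'edfhgedabhecdfdcghahbcdcbahcaaafddf')
  24 → (0, 'eedfhgedabhecdfdcghahbcdcbahcaaafddf')
  25 → (35, 'f')
  26 → (14, 'fdcghahbcdcbahcaaafddf')
  27 → (32, 'fddf')
  28 → (3, 'fhgedabhecdfdcghahbcdcbahcaaafddf')
  29 → (5, 'gedabhecdfdcghahbcdcbahcaaafddf')
  30 → (17, 'ghahbcdcbahcaaafddf')
  31 → (18, 'hahbcdcbahcaaafddf')
  32 → (20, 'hbcdcbahcaaafddf')
  33 → (27, 'hcaaafddf')
  34 → (10, 'hecdfdcghahbcdcbahcaaafddf')
  35 → (4, 'hgedabhecdfdcghahbcdcbahcaaafddf')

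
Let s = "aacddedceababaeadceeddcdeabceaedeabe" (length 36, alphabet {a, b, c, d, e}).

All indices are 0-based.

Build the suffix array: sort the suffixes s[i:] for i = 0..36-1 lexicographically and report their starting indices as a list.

rank→(start, suffix):
  0 → (0, 'aacddedceababaeadceeddcdeabceaedeabe')
  1 → (9, 'ababaeadceeddcdeabceaedeabe')
  2 → (11, 'abaeadceeddcdeabceaedeabe')
  3 → (25, 'abceaedeabe')
  4 → (33, 'abe')
  5 → (1, 'acddedceababaeadceeddcdeabceaedeabe')
  6 → (15, 'adceeddcdeabceaedeabe')
  7 → (13, 'aeadceeddcdeabceaedeabe')
  8 → (29, 'aedeabe')
  9 → (10, 'babaeadceeddcdeabceaedeabe')
  10 → (12, 'baeadceeddcdeabceaedeabe')
  11 → (26, 'bceaedeabe')
  12 → (34, 'be')
  13 → (2, 'cddedceababaeadceeddcdeabceaedeabe')
  14 → (22, 'cdeabceaedeabe')
  15 → (7, 'ceababaeadceeddcdeabceaedeabe')
  16 → (27, 'ceaedeabe')
  17 → (17, 'ceeddcdeabceaedeabe')
  18 → (21, 'dcdeabceaedeabe')
  19 → (6, 'dceababaeadceeddcdeabceaedeabe')
  20 → (16, 'dceeddcdeabceaedeabe')
  21 → (20, 'ddcdeabceaedeabe')
  22 → (3, 'ddedceababaeadceeddcdeabceaedeabe')
  23 → (23, 'deabceaedeabe')
  24 → (31, 'deabe')
  25 → (4, 'dedceababaeadceeddcdeabceaedeabe')
  26 → (35, 'e')
  27 → (8, 'eababaeadceeddcdeabceaedeabe')
  28 → (24, 'eabceaedeabe')
  29 → (32, 'eabe')
  30 → (14, 'eadceeddcdeabceaedeabe')
  31 → (28, 'eaedeabe')
  32 → (5, 'edceababaeadceeddcdeabceaedeabe')
  33 → (19, 'eddcdeabceaedeabe')
  34 → (30, 'edeabe')
  35 → (18, 'eeddcdeabceaedeabe')

[0, 9, 11, 25, 33, 1, 15, 13, 29, 10, 12, 26, 34, 2, 22, 7, 27, 17, 21, 6, 16, 20, 3, 23, 31, 4, 35, 8, 24, 32, 14, 28, 5, 19, 30, 18]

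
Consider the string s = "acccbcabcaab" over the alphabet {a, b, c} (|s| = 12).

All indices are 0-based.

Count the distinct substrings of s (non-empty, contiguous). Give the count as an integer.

64

rank→(start, suffix):
  0 → (9, 'aab')
  1 → (10, 'ab')
  2 → (6, 'abcaab')
  3 → (0, 'acccbcabcaab')
  4 → (11, 'b')
  5 → (7, 'bcaab')
  6 → (4, 'bcabcaab')
  7 → (8, 'caab')
  8 → (5, 'cabcaab')
  9 → (3, 'cbcabcaab')
  10 → (2, 'ccbcabcaab')
  11 → (1, 'cccbcabcaab')

SA = [9, 10, 6, 0, 11, 7, 4, 8, 5, 3, 2, 1]
[i] adj suffixes → lcp
  [1] 9/10 → 1 ('a')
  [2] 10/6 → 2 ('ab')
  [3] 6/0 → 1 ('a')
  [4] 0/11 → 0 ('')
  [5] 11/7 → 1 ('b')
  [6] 7/4 → 3 ('bca')
  [7] 4/8 → 0 ('')
  [8] 8/5 → 2 ('ca')
  [9] 5/3 → 1 ('c')
  [10] 3/2 → 1 ('c')
  [11] 2/1 → 2 ('cc')

n(n+1)/2 = 12·13/2 = 78
Σ LCP = 0 + 1 + 2 + 1 + 0 + 1 + 3 + 0 + 2 + 1 + 1 + 2 = 14
distinct = 78 − 14 = 64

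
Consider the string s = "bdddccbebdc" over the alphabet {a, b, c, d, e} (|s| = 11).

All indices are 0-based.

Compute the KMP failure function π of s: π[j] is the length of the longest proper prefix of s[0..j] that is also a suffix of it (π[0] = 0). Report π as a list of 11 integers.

π[0] = 0
j=1 s[j]='d': π[1]=0 (border '')
j=2 s[j]='d': π[2]=0 (border '')
j=3 s[j]='d': π[3]=0 (border '')
j=4 s[j]='c': π[4]=0 (border '')
j=5 s[j]='c': π[5]=0 (border '')
j=6 s[j]='b': π[6]=1 (border 'b')
j=7 s[j]='e': k: 1→0; π[7]=0 (border '')
j=8 s[j]='b': π[8]=1 (border 'b')
j=9 s[j]='d': π[9]=2 (border 'bd')
j=10 s[j]='c': k: 2→0; π[10]=0 (border '')

[0, 0, 0, 0, 0, 0, 1, 0, 1, 2, 0]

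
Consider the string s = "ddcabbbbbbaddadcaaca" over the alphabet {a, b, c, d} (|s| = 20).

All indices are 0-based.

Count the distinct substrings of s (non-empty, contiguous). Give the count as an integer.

178

rank→(start, suffix):
  0 → (19, 'a')
  1 → (16, 'aaca')
  2 → (3, 'abbbbbbaddadcaaca')
  3 → (17, 'aca')
  4 → (13, 'adcaaca')
  5 → (10, 'addadcaaca')
  6 → (9, 'baddadcaaca')
  7 → (8, 'bbaddadcaaca')
  8 → (7, 'bbbaddadcaaca')
  9 → (6, 'bbbbaddadcaaca')
  10 → (5, 'bbbbbaddadcaaca')
  11 → (4, 'bbbbbbaddadcaaca')
  12 → (18, 'ca')
  13 → (15, 'caaca')
  14 → (2, 'cabbbbbbaddadcaaca')
  15 → (12, 'dadcaaca')
  16 → (14, 'dcaaca')
  17 → (1, 'dcabbbbbbaddadcaaca')
  18 → (11, 'ddadcaaca')
  19 → (0, 'ddcabbbbbbaddadcaaca')

SA = [19, 16, 3, 17, 13, 10, 9, 8, 7, 6, 5, 4, 18, 15, 2, 12, 14, 1, 11, 0]
[i] adj suffixes → lcp
  [1] 19/16 → 1 ('a')
  [2] 16/3 → 1 ('a')
  [3] 3/17 → 1 ('a')
  [4] 17/13 → 1 ('a')
  [5] 13/10 → 2 ('ad')
  [6] 10/9 → 0 ('')
  [7] 9/8 → 1 ('b')
  [8] 8/7 → 2 ('bb')
  [9] 7/6 → 3 ('bbb')
  [10] 6/5 → 4 ('bbbb')
  [11] 5/4 → 5 ('bbbbb')
  [12] 4/18 → 0 ('')
  [13] 18/15 → 2 ('ca')
  [14] 15/2 → 2 ('ca')
  [15] 2/12 → 0 ('')
  [16] 12/14 → 1 ('d')
  [17] 14/1 → 3 ('dca')
  [18] 1/11 → 1 ('d')
  [19] 11/0 → 2 ('dd')

n(n+1)/2 = 20·21/2 = 210
Σ LCP = 0 + 1 + 1 + 1 + 1 + 2 + 0 + 1 + 2 + 3 + 4 + 5 + 0 + 2 + 2 + 0 + 1 + 3 + 1 + 2 = 32
distinct = 210 − 32 = 178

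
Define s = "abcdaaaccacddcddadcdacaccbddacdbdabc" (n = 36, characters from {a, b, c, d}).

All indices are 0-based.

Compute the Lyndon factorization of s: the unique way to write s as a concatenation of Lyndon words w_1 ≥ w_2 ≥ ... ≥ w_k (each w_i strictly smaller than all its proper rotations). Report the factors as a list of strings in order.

emit factor 1: 'abcd' (i=0, period=4)
emit factor 2: 'aaaccacddcddadcdacaccbddacdbdabc' (i=4, period=32)

["abcd", "aaaccacddcddadcdacaccbddacdbdabc"]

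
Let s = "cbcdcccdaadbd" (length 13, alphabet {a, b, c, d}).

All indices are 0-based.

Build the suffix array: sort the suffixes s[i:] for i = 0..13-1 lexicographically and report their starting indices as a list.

[8, 9, 1, 11, 0, 4, 5, 6, 2, 12, 7, 10, 3]

sorted suffixes:
  #0 SA[0]=8  'aadbd'
  #1 SA[1]=9  'adbd'
  #2 SA[2]=1  'bcdcccdaadbd'
  #3 SA[3]=11  'bd'
  #4 SA[4]=0  'cbcdcccdaadbd'
  #5 SA[5]=4  'cccdaadbd'
  #6 SA[6]=5  'ccdaadbd'
  #7 SA[7]=6  'cdaadbd'
  #8 SA[8]=2  'cdcccdaadbd'
  #9 SA[9]=12  'd'
  #10 SA[10]=7  'daadbd'
  #11 SA[11]=10  'dbd'
  #12 SA[12]=3  'dcccdaadbd'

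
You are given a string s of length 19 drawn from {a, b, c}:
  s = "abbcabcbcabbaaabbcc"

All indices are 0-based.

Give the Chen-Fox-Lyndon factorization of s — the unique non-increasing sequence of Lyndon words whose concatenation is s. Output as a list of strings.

emit factor 1: 'abbcabcbc' (i=0, period=9)
emit factor 2: 'abb' (i=9, period=3)
emit factor 3: 'aaabbcc' (i=12, period=7)

["abbcabcbc", "abb", "aaabbcc"]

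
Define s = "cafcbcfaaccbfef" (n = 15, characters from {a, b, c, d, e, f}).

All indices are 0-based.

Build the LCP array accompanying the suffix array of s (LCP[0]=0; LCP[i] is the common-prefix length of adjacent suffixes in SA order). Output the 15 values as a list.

[0, 1, 1, 0, 1, 0, 1, 2, 1, 1, 0, 0, 1, 1, 1]

sorted suffixes:
  #0 SA[0]=7  'aaccbfef'
  #1 SA[1]=8  'accbfef'
  #2 SA[2]=1  'afcbcfaaccbfef'
  #3 SA[3]=4  'bcfaaccbfef'
  #4 SA[4]=11  'bfef'
  #5 SA[5]=0  'cafcbcfaaccbfef'
  #6 SA[6]=3  'cbcfaaccbfef'
  #7 SA[7]=10  'cbfef'
  #8 SA[8]=9  'ccbfef'
  #9 SA[9]=5  'cfaaccbfef'
  #10 SA[10]=13  'ef'
  #11 SA[11]=14  'f'
  #12 SA[12]=6  'faaccbfef'
  #13 SA[13]=2  'fcbcfaaccbfef'
  #14 SA[14]=12  'fef'

SA = [7, 8, 1, 4, 11, 0, 3, 10, 9, 5, 13, 14, 6, 2, 12]
[i] adj suffixes → lcp
  [1] 7/8 → 1 ('a')
  [2] 8/1 → 1 ('a')
  [3] 1/4 → 0 ('')
  [4] 4/11 → 1 ('b')
  [5] 11/0 → 0 ('')
  [6] 0/3 → 1 ('c')
  [7] 3/10 → 2 ('cb')
  [8] 10/9 → 1 ('c')
  [9] 9/5 → 1 ('c')
  [10] 5/13 → 0 ('')
  [11] 13/14 → 0 ('')
  [12] 14/6 → 1 ('f')
  [13] 6/2 → 1 ('f')
  [14] 2/12 → 1 ('f')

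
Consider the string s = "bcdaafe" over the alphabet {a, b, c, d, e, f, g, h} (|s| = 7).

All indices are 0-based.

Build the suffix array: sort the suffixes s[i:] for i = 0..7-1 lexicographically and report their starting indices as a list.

rank | idx | suffix
   0 |   3 | aafe
   1 |   4 | afe
   2 |   0 | bcdaafe
   3 |   1 | cdaafe
   4 |   2 | daafe
   5 |   6 | e
   6 |   5 | fe

[3, 4, 0, 1, 2, 6, 5]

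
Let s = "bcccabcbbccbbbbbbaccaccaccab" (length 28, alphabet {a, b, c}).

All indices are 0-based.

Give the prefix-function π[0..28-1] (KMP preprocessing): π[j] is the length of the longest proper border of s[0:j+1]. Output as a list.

[0, 0, 0, 0, 0, 1, 2, 1, 1, 2, 3, 1, 1, 1, 1, 1, 1, 0, 0, 0, 0, 0, 0, 0, 0, 0, 0, 1]

π[0] = 0
j=1 s[j]='c': π[1]=0 (border '')
j=2 s[j]='c': π[2]=0 (border '')
j=3 s[j]='c': π[3]=0 (border '')
j=4 s[j]='a': π[4]=0 (border '')
j=5 s[j]='b': π[5]=1 (border 'b')
j=6 s[j]='c': π[6]=2 (border 'bc')
j=7 s[j]='b': k: 2→0; π[7]=1 (border 'b')
j=8 s[j]='b': k: 1→0; π[8]=1 (border 'b')
j=9 s[j]='c': π[9]=2 (border 'bc')
j=10 s[j]='c': π[10]=3 (border 'bcc')
j=11 s[j]='b': k: 3→0; π[11]=1 (border 'b')
j=12 s[j]='b': k: 1→0; π[12]=1 (border 'b')
j=13 s[j]='b': k: 1→0; π[13]=1 (border 'b')
j=14 s[j]='b': k: 1→0; π[14]=1 (border 'b')
j=15 s[j]='b': k: 1→0; π[15]=1 (border 'b')
j=16 s[j]='b': k: 1→0; π[16]=1 (border 'b')
j=17 s[j]='a': k: 1→0; π[17]=0 (border '')
j=18 s[j]='c': π[18]=0 (border '')
j=19 s[j]='c': π[19]=0 (border '')
j=20 s[j]='a': π[20]=0 (border '')
j=21 s[j]='c': π[21]=0 (border '')
j=22 s[j]='c': π[22]=0 (border '')
j=23 s[j]='a': π[23]=0 (border '')
j=24 s[j]='c': π[24]=0 (border '')
j=25 s[j]='c': π[25]=0 (border '')
j=26 s[j]='a': π[26]=0 (border '')
j=27 s[j]='b': π[27]=1 (border 'b')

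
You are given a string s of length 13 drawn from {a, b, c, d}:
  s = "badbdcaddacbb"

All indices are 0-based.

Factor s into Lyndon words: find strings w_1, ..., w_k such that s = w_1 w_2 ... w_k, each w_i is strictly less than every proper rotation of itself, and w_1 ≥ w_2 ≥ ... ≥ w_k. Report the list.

emit factor 1: 'b' (i=0, period=1)
emit factor 2: 'adbdcadd' (i=1, period=8)
emit factor 3: 'acbb' (i=9, period=4)

["b", "adbdcadd", "acbb"]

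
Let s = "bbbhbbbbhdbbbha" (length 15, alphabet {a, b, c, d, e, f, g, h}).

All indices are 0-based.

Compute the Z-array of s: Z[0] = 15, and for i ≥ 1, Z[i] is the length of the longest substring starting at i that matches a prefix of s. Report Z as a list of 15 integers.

[15, 2, 1, 0, 3, 4, 2, 1, 0, 0, 4, 2, 1, 0, 0]

Z[0]=15
i=1: fresh scan; Z[1]=2 grow→box=[1,3)
i=2: min(r-i=1, Z[1]=2)=1; Z[2]=1
i=3: fresh scan; Z[3]=0
i=4: fresh scan; Z[4]=3 grow→box=[4,7)
i=5: min(r-i=2, Z[1]=2)=2; Z[5]=4 grow→box=[5,9)
i=6: min(r-i=3, Z[1]=2)=2; Z[6]=2
i=7: min(r-i=2, Z[2]=1)=1; Z[7]=1
i=8: min(r-i=1, Z[3]=0)=0; Z[8]=0
i=9: fresh scan; Z[9]=0
i=10: fresh scan; Z[10]=4 grow→box=[10,14)
i=11: min(r-i=3, Z[1]=2)=2; Z[11]=2
i=12: min(r-i=2, Z[2]=1)=1; Z[12]=1
i=13: min(r-i=1, Z[3]=0)=0; Z[13]=0
i=14: fresh scan; Z[14]=0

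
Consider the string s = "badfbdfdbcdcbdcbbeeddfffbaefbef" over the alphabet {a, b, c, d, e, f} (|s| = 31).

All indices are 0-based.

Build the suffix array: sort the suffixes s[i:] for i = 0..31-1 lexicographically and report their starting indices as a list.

sorted suffixes:
  #0 SA[0]=1  'adfbdfdbcdcbdcbbeeddfffbaefbef'
  #1 SA[1]=25  'aefbef'
  #2 SA[2]=0  'badfbdfdbcdcbdcbbeeddfffbaefbef'
  #3 SA[3]=24  'baefbef'
  #4 SA[4]=15  'bbeeddfffbaefbef'
  #5 SA[5]=8  'bcdcbdcbbeeddfffbaefbef'
  #6 SA[6]=12  'bdcbbeeddfffbaefbef'
  #7 SA[7]=4  'bdfdbcdcbdcbbeeddfffbaefbef'
  #8 SA[8]=16  'beeddfffbaefbef'
  #9 SA[9]=28  'bef'
  #10 SA[10]=14  'cbbeeddfffbaefbef'
  #11 SA[11]=11  'cbdcbbeeddfffbaefbef'
  #12 SA[12]=9  'cdcbdcbbeeddfffbaefbef'
  #13 SA[13]=7  'dbcdcbdcbbeeddfffbaefbef'
  #14 SA[14]=13  'dcbbeeddfffbaefbef'
  #15 SA[15]=10  'dcbdcbbeeddfffbaefbef'
  #16 SA[16]=19  'ddfffbaefbef'
  #17 SA[17]=2  'dfbdfdbcdcbdcbbeeddfffbaefbef'
  #18 SA[18]=5  'dfdbcdcbdcbbeeddfffbaefbef'
  #19 SA[19]=20  'dfffbaefbef'
  #20 SA[20]=18  'eddfffbaefbef'
  #21 SA[21]=17  'eeddfffbaefbef'
  #22 SA[22]=29  'ef'
  #23 SA[23]=26  'efbef'
  #24 SA[24]=30  'f'
  #25 SA[25]=23  'fbaefbef'
  #26 SA[26]=3  'fbdfdbcdcbdcbbeeddfffbaefbef'
  #27 SA[27]=27  'fbef'
  #28 SA[28]=6  'fdbcdcbdcbbeeddfffbaefbef'
  #29 SA[29]=22  'ffbaefbef'
  #30 SA[30]=21  'fffbaefbef'

[1, 25, 0, 24, 15, 8, 12, 4, 16, 28, 14, 11, 9, 7, 13, 10, 19, 2, 5, 20, 18, 17, 29, 26, 30, 23, 3, 27, 6, 22, 21]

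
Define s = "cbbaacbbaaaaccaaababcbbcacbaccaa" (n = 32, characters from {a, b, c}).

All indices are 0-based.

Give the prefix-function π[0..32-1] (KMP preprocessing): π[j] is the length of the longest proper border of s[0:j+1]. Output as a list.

[0, 0, 0, 0, 0, 1, 2, 3, 4, 5, 0, 0, 1, 1, 0, 0, 0, 0, 0, 0, 1, 2, 3, 1, 0, 1, 2, 0, 1, 1, 0, 0]

π[0] = 0
j=1 s[j]='b': π[1]=0 (border '')
j=2 s[j]='b': π[2]=0 (border '')
j=3 s[j]='a': π[3]=0 (border '')
j=4 s[j]='a': π[4]=0 (border '')
j=5 s[j]='c': π[5]=1 (border 'c')
j=6 s[j]='b': π[6]=2 (border 'cb')
j=7 s[j]='b': π[7]=3 (border 'cbb')
j=8 s[j]='a': π[8]=4 (border 'cbba')
j=9 s[j]='a': π[9]=5 (border 'cbbaa')
j=10 s[j]='a': k: 5→0; π[10]=0 (border '')
j=11 s[j]='a': π[11]=0 (border '')
j=12 s[j]='c': π[12]=1 (border 'c')
j=13 s[j]='c': k: 1→0; π[13]=1 (border 'c')
j=14 s[j]='a': k: 1→0; π[14]=0 (border '')
j=15 s[j]='a': π[15]=0 (border '')
j=16 s[j]='a': π[16]=0 (border '')
j=17 s[j]='b': π[17]=0 (border '')
j=18 s[j]='a': π[18]=0 (border '')
j=19 s[j]='b': π[19]=0 (border '')
j=20 s[j]='c': π[20]=1 (border 'c')
j=21 s[j]='b': π[21]=2 (border 'cb')
j=22 s[j]='b': π[22]=3 (border 'cbb')
j=23 s[j]='c': k: 3→0; π[23]=1 (border 'c')
j=24 s[j]='a': k: 1→0; π[24]=0 (border '')
j=25 s[j]='c': π[25]=1 (border 'c')
j=26 s[j]='b': π[26]=2 (border 'cb')
j=27 s[j]='a': k: 2→0; π[27]=0 (border '')
j=28 s[j]='c': π[28]=1 (border 'c')
j=29 s[j]='c': k: 1→0; π[29]=1 (border 'c')
j=30 s[j]='a': k: 1→0; π[30]=0 (border '')
j=31 s[j]='a': π[31]=0 (border '')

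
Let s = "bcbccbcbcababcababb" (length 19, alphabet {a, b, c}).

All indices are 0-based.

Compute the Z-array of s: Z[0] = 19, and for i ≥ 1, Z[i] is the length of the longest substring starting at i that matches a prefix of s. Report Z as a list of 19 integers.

[19, 0, 2, 0, 0, 4, 0, 2, 0, 0, 1, 0, 2, 0, 0, 1, 0, 1, 1]

Z[0]=19
i=1: i≥r, start 0; Z[1]=0
i=2: i≥r, start 0; Z[2]=2 scan→box=[2,4)
i=3: min(r-i=1, Z[1]=0)=0; Z[3]=0
i=4: i≥r, start 0; Z[4]=0
i=5: i≥r, start 0; Z[5]=4 scan→box=[5,9)
i=6: min(r-i=3, Z[1]=0)=0; Z[6]=0
i=7: min(r-i=2, Z[2]=2)=2; Z[7]=2
i=8: min(r-i=1, Z[3]=0)=0; Z[8]=0
i=9: i≥r, start 0; Z[9]=0
i=10: i≥r, start 0; Z[10]=1 scan→box=[10,11)
i=11: i≥r, start 0; Z[11]=0
i=12: i≥r, start 0; Z[12]=2 scan→box=[12,14)
i=13: min(r-i=1, Z[1]=0)=0; Z[13]=0
i=14: i≥r, start 0; Z[14]=0
i=15: i≥r, start 0; Z[15]=1 scan→box=[15,16)
i=16: i≥r, start 0; Z[16]=0
i=17: i≥r, start 0; Z[17]=1 scan→box=[17,18)
i=18: i≥r, start 0; Z[18]=1 scan→box=[18,19)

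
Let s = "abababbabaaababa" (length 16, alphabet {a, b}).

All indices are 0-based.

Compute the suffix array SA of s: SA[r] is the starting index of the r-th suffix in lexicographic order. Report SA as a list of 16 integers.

rank | idx | suffix
   0 |  15 | a
   1 |   9 | aaababa
   2 |  10 | aababa
   3 |  13 | aba
   4 |   7 | abaaababa
   5 |  11 | ababa
   6 |   0 | abababbabaaababa
   7 |   2 | ababbabaaababa
   8 |   4 | abbabaaababa
   9 |  14 | ba
  10 |   8 | baaababa
  11 |  12 | baba
  12 |   6 | babaaababa
  13 |   1 | bababbabaaababa
  14 |   3 | babbabaaababa
  15 |   5 | bbabaaababa

[15, 9, 10, 13, 7, 11, 0, 2, 4, 14, 8, 12, 6, 1, 3, 5]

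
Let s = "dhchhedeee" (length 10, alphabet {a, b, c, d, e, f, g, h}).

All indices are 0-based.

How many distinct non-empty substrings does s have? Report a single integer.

48

rank→(start, suffix):
  0 → (2, 'chhedeee')
  1 → (6, 'deee')
  2 → (0, 'dhchhedeee')
  3 → (9, 'e')
  4 → (5, 'edeee')
  5 → (8, 'ee')
  6 → (7, 'eee')
  7 → (1, 'hchhedeee')
  8 → (4, 'hedeee')
  9 → (3, 'hhedeee')

SA = [2, 6, 0, 9, 5, 8, 7, 1, 4, 3]
rank  pair      lcp
   1  s[2:],s[6:]  0  ''
   2  s[6:],s[0:]  1  'd'
   3  s[0:],s[9:]  0  ''
   4  s[9:],s[5:]  1  'e'
   5  s[5:],s[8:]  1  'e'
   6  s[8:],s[7:]  2  'ee'
   7  s[7:],s[1:]  0  ''
   8  s[1:],s[4:]  1  'h'
   9  s[4:],s[3:]  1  'h'

n(n+1)/2 = 10·11/2 = 55
Σ LCP = 0 + 0 + 1 + 0 + 1 + 1 + 2 + 0 + 1 + 1 = 7
distinct = 55 − 7 = 48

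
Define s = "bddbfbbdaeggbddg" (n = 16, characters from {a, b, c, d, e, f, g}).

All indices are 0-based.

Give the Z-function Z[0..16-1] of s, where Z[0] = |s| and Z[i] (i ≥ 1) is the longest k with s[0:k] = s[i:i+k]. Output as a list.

[16, 0, 0, 1, 0, 1, 2, 0, 0, 0, 0, 0, 3, 0, 0, 0]

Z[0]=16
i=1: outside box; Z[1]=0
i=2: outside box; Z[2]=0
i=3: outside box; Z[3]=1 scan→box=[3,4)
i=4: outside box; Z[4]=0
i=5: outside box; Z[5]=1 scan→box=[5,6)
i=6: outside box; Z[6]=2 scan→box=[6,8)
i=7: min(r-i=1, Z[1]=0)=0; Z[7]=0
i=8: outside box; Z[8]=0
i=9: outside box; Z[9]=0
i=10: outside box; Z[10]=0
i=11: outside box; Z[11]=0
i=12: outside box; Z[12]=3 scan→box=[12,15)
i=13: min(r-i=2, Z[1]=0)=0; Z[13]=0
i=14: min(r-i=1, Z[2]=0)=0; Z[14]=0
i=15: outside box; Z[15]=0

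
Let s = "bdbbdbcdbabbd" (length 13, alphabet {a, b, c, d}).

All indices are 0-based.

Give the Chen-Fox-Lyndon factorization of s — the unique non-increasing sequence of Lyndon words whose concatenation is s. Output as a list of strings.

emit factor 1: 'bd' (i=0, period=2)
emit factor 2: 'bbdbcd' (i=2, period=6)
emit factor 3: 'b' (i=8, period=1)
emit factor 4: 'abbd' (i=9, period=4)

["bd", "bbdbcd", "b", "abbd"]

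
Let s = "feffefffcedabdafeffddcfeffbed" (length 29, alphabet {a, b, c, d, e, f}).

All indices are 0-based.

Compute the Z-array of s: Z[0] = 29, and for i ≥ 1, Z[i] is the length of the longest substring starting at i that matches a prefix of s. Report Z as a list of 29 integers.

[29, 0, 1, 4, 0, 1, 1, 1, 0, 0, 0, 0, 0, 0, 0, 4, 0, 1, 1, 0, 0, 0, 4, 0, 1, 1, 0, 0, 0]

Z[0]=29
i=1: fresh scan; Z[1]=0
i=2: fresh scan; Z[2]=1 scan→box=[2,3)
i=3: fresh scan; Z[3]=4 scan→box=[3,7)
i=4: min(r-i=3, Z[1]=0)=0; Z[4]=0
i=5: min(r-i=2, Z[2]=1)=1; Z[5]=1
i=6: min(r-i=1, Z[3]=4)=1; Z[6]=1
i=7: fresh scan; Z[7]=1 scan→box=[7,8)
i=8: fresh scan; Z[8]=0
i=9: fresh scan; Z[9]=0
i=10: fresh scan; Z[10]=0
i=11: fresh scan; Z[11]=0
i=12: fresh scan; Z[12]=0
i=13: fresh scan; Z[13]=0
i=14: fresh scan; Z[14]=0
i=15: fresh scan; Z[15]=4 scan→box=[15,19)
i=16: min(r-i=3, Z[1]=0)=0; Z[16]=0
i=17: min(r-i=2, Z[2]=1)=1; Z[17]=1
i=18: min(r-i=1, Z[3]=4)=1; Z[18]=1
i=19: fresh scan; Z[19]=0
i=20: fresh scan; Z[20]=0
i=21: fresh scan; Z[21]=0
i=22: fresh scan; Z[22]=4 scan→box=[22,26)
i=23: min(r-i=3, Z[1]=0)=0; Z[23]=0
i=24: min(r-i=2, Z[2]=1)=1; Z[24]=1
i=25: min(r-i=1, Z[3]=4)=1; Z[25]=1
i=26: fresh scan; Z[26]=0
i=27: fresh scan; Z[27]=0
i=28: fresh scan; Z[28]=0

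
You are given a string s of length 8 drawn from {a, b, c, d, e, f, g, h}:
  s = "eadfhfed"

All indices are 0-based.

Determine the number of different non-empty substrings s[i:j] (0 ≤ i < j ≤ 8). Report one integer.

33

rank→(start, suffix):
  0 → (1, 'adfhfed')
  1 → (7, 'd')
  2 → (2, 'dfhfed')
  3 → (0, 'eadfhfed')
  4 → (6, 'ed')
  5 → (5, 'fed')
  6 → (3, 'fhfed')
  7 → (4, 'hfed')

SA = [1, 7, 2, 0, 6, 5, 3, 4]
rank  pair      lcp
   1  s[1:],s[7:]  0  ''
   2  s[7:],s[2:]  1  'd'
   3  s[2:],s[0:]  0  ''
   4  s[0:],s[6:]  1  'e'
   5  s[6:],s[5:]  0  ''
   6  s[5:],s[3:]  1  'f'
   7  s[3:],s[4:]  0  ''

n(n+1)/2 = 8·9/2 = 36
Σ LCP = 0 + 0 + 1 + 0 + 1 + 0 + 1 + 0 = 3
distinct = 36 − 3 = 33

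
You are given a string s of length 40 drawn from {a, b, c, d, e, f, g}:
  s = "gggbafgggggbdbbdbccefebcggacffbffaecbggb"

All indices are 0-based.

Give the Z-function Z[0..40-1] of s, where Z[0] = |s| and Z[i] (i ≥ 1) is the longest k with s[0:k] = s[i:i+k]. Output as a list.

[40, 2, 1, 0, 0, 0, 3, 3, 4, 2, 1, 0, 0, 0, 0, 0, 0, 0, 0, 0, 0, 0, 0, 0, 2, 1, 0, 0, 0, 0, 0, 0, 0, 0, 0, 0, 0, 2, 1, 0]

Z[0]=40
i=1: i≥r, start 0; Z[1]=2 scan→box=[1,3)
i=2: min(r-i=1, Z[1]=2)=1; Z[2]=1
i=3: i≥r, start 0; Z[3]=0
i=4: i≥r, start 0; Z[4]=0
i=5: i≥r, start 0; Z[5]=0
i=6: i≥r, start 0; Z[6]=3 scan→box=[6,9)
i=7: min(r-i=2, Z[1]=2)=2; Z[7]=3 scan→box=[7,10)
i=8: min(r-i=2, Z[1]=2)=2; Z[8]=4 scan→box=[8,12)
i=9: min(r-i=3, Z[1]=2)=2; Z[9]=2
i=10: min(r-i=2, Z[2]=1)=1; Z[10]=1
i=11: min(r-i=1, Z[3]=0)=0; Z[11]=0
i=12: i≥r, start 0; Z[12]=0
i=13: i≥r, start 0; Z[13]=0
i=14: i≥r, start 0; Z[14]=0
i=15: i≥r, start 0; Z[15]=0
i=16: i≥r, start 0; Z[16]=0
i=17: i≥r, start 0; Z[17]=0
i=18: i≥r, start 0; Z[18]=0
i=19: i≥r, start 0; Z[19]=0
i=20: i≥r, start 0; Z[20]=0
i=21: i≥r, start 0; Z[21]=0
i=22: i≥r, start 0; Z[22]=0
i=23: i≥r, start 0; Z[23]=0
i=24: i≥r, start 0; Z[24]=2 scan→box=[24,26)
i=25: min(r-i=1, Z[1]=2)=1; Z[25]=1
i=26: i≥r, start 0; Z[26]=0
i=27: i≥r, start 0; Z[27]=0
i=28: i≥r, start 0; Z[28]=0
i=29: i≥r, start 0; Z[29]=0
i=30: i≥r, start 0; Z[30]=0
i=31: i≥r, start 0; Z[31]=0
i=32: i≥r, start 0; Z[32]=0
i=33: i≥r, start 0; Z[33]=0
i=34: i≥r, start 0; Z[34]=0
i=35: i≥r, start 0; Z[35]=0
i=36: i≥r, start 0; Z[36]=0
i=37: i≥r, start 0; Z[37]=2 scan→box=[37,39)
i=38: min(r-i=1, Z[1]=2)=1; Z[38]=1
i=39: i≥r, start 0; Z[39]=0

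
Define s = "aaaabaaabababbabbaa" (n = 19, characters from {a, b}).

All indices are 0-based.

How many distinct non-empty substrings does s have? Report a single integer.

rank | idx | suffix
   0 |  18 | a
   1 |  17 | aa
   2 |   0 | aaaabaaabababbabbaa
   3 |   1 | aaabaaabababbabbaa
   4 |   5 | aaabababbabbaa
   5 |   2 | aabaaabababbabbaa
   6 |   6 | aabababbabbaa
   7 |   3 | abaaabababbabbaa
   8 |   7 | abababbabbaa
   9 |   9 | ababbabbaa
  10 |  14 | abbaa
  11 |  11 | abbabbaa
  12 |  16 | baa
  13 |   4 | baaabababbabbaa
  14 |   8 | bababbabbaa
  15 |  13 | babbaa
  16 |  10 | babbabbaa
  17 |  15 | bbaa
  18 |  12 | bbabbaa

SA = [18, 17, 0, 1, 5, 2, 6, 3, 7, 9, 14, 11, 16, 4, 8, 13, 10, 15, 12]
rank  pair      lcp
   1  s[18:],s[17:]  1  'a'
   2  s[17:],s[0:]  2  'aa'
   3  s[0:],s[1:]  3  'aaa'
   4  s[1:],s[5:]  5  'aaaba'
   5  s[5:],s[2:]  2  'aa'
   6  s[2:],s[6:]  4  'aaba'
   7  s[6:],s[3:]  1  'a'
   8  s[3:],s[7:]  3  'aba'
   9  s[7:],s[9:]  4  'abab'
  10  s[9:],s[14:]  2  'ab'
  11  s[14:],s[11:]  4  'abba'
  12  s[11:],s[16:]  0  ''
  13  s[16:],s[4:]  3  'baa'
  14  s[4:],s[8:]  2  'ba'
  15  s[8:],s[13:]  3  'bab'
  16  s[13:],s[10:]  5  'babba'
  17  s[10:],s[15:]  1  'b'
  18  s[15:],s[12:]  3  'bba'

n(n+1)/2 = 19·20/2 = 190
Σ LCP = 0 + 1 + 2 + 3 + 5 + 2 + 4 + 1 + 3 + 4 + 2 + 4 + 0 + 3 + 2 + 3 + 5 + 1 + 3 = 48
distinct = 190 − 48 = 142

142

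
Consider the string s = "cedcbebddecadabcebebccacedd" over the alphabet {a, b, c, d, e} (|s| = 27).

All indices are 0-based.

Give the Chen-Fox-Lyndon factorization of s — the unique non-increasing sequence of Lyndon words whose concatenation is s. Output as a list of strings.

["ced", "c", "be", "bddec", "ad", "abcebebccacedd"]

emit factor 1: 'ced' (i=0, period=3)
emit factor 2: 'c' (i=3, period=1)
emit factor 3: 'be' (i=4, period=2)
emit factor 4: 'bddec' (i=6, period=5)
emit factor 5: 'ad' (i=11, period=2)
emit factor 6: 'abcebebccacedd' (i=13, period=14)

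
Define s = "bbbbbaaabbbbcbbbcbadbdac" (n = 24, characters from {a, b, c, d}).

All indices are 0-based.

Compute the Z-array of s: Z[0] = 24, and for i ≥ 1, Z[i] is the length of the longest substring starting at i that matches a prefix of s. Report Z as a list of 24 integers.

[24, 4, 3, 2, 1, 0, 0, 0, 4, 3, 2, 1, 0, 3, 2, 1, 0, 1, 0, 0, 1, 0, 0, 0]

Z[0]=24
i=1: i≥r, start 0; Z[1]=4 scan→box=[1,5)
i=2: min(r-i=3, Z[1]=4)=3; Z[2]=3
i=3: min(r-i=2, Z[2]=3)=2; Z[3]=2
i=4: min(r-i=1, Z[3]=2)=1; Z[4]=1
i=5: i≥r, start 0; Z[5]=0
i=6: i≥r, start 0; Z[6]=0
i=7: i≥r, start 0; Z[7]=0
i=8: i≥r, start 0; Z[8]=4 scan→box=[8,12)
i=9: min(r-i=3, Z[1]=4)=3; Z[9]=3
i=10: min(r-i=2, Z[2]=3)=2; Z[10]=2
i=11: min(r-i=1, Z[3]=2)=1; Z[11]=1
i=12: i≥r, start 0; Z[12]=0
i=13: i≥r, start 0; Z[13]=3 scan→box=[13,16)
i=14: min(r-i=2, Z[1]=4)=2; Z[14]=2
i=15: min(r-i=1, Z[2]=3)=1; Z[15]=1
i=16: i≥r, start 0; Z[16]=0
i=17: i≥r, start 0; Z[17]=1 scan→box=[17,18)
i=18: i≥r, start 0; Z[18]=0
i=19: i≥r, start 0; Z[19]=0
i=20: i≥r, start 0; Z[20]=1 scan→box=[20,21)
i=21: i≥r, start 0; Z[21]=0
i=22: i≥r, start 0; Z[22]=0
i=23: i≥r, start 0; Z[23]=0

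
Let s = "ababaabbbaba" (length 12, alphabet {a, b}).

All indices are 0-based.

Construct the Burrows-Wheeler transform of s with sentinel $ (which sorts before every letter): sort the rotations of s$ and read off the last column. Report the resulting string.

rank  rotation       last
    0  $ababaabbbaba  a
    1  a$ababaabbbab  b
    2  aabbbaba$abab  b
    3  aba$ababaabbb  b
    4  abaabbbaba$ab  b
    5  ababaabbbaba$  $
    6  abbbaba$ababa  a
    7  ba$ababaabbba  a
    8  baabbbaba$aba  a
    9  baba$ababaabb  b
   10  babaabbbaba$a  a
   11  bbaba$ababaab  b
   12  bbbaba$ababaa  a

abbbb$aaababa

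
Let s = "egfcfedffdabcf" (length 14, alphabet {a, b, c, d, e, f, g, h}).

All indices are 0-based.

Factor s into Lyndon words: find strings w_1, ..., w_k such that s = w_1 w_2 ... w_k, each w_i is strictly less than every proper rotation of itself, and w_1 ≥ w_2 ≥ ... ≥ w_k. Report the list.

["egf", "cfedffd", "abcf"]

emit factor 1: 'egf' (i=0, period=3)
emit factor 2: 'cfedffd' (i=3, period=7)
emit factor 3: 'abcf' (i=10, period=4)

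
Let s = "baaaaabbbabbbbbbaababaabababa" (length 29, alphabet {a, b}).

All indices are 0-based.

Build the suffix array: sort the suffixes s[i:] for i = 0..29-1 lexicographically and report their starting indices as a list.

[28, 1, 2, 3, 16, 21, 4, 26, 19, 24, 17, 22, 5, 9, 27, 0, 15, 20, 25, 18, 23, 8, 14, 7, 13, 6, 12, 11, 10]

rank | idx | suffix
   0 |  28 | a
   1 |   1 | aaaaabbbabbbbbbaababaabababa
   2 |   2 | aaaabbbabbbbbbaababaabababa
   3 |   3 | aaabbbabbbbbbaababaabababa
   4 |  16 | aababaabababa
   5 |  21 | aabababa
   6 |   4 | aabbbabbbbbbaababaabababa
   7 |  26 | aba
   8 |  19 | abaabababa
   9 |  24 | ababa
  10 |  17 | ababaabababa
  11 |  22 | abababa
  12 |   5 | abbbabbbbbbaababaabababa
  13 |   9 | abbbbbbaababaabababa
  14 |  27 | ba
  15 |   0 | baaaaabbbabbbbbbaababaabababa
  16 |  15 | baababaabababa
  17 |  20 | baabababa
  18 |  25 | baba
  19 |  18 | babaabababa
  20 |  23 | bababa
  21 |   8 | babbbbbbaababaabababa
  22 |  14 | bbaababaabababa
  23 |   7 | bbabbbbbbaababaabababa
  24 |  13 | bbbaababaabababa
  25 |   6 | bbbabbbbbbaababaabababa
  26 |  12 | bbbbaababaabababa
  27 |  11 | bbbbbaababaabababa
  28 |  10 | bbbbbbaababaabababa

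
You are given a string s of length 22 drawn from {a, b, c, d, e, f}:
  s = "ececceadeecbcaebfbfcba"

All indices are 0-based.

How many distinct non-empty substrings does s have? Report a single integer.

232

sorted suffixes:
  #0 SA[0]=21  'a'
  #1 SA[1]=6  'adeecbcaebfbfcba'
  #2 SA[2]=13  'aebfbfcba'
  #3 SA[3]=20  'ba'
  #4 SA[4]=11  'bcaebfbfcba'
  #5 SA[5]=15  'bfbfcba'
  #6 SA[6]=17  'bfcba'
  #7 SA[7]=12  'caebfbfcba'
  #8 SA[8]=19  'cba'
  #9 SA[9]=10  'cbcaebfbfcba'
  #10 SA[10]=3  'cceadeecbcaebfbfcba'
  #11 SA[11]=4  'ceadeecbcaebfbfcba'
  #12 SA[12]=1  'cecceadeecbcaebfbfcba'
  #13 SA[13]=7  'deecbcaebfbfcba'
  #14 SA[14]=5  'eadeecbcaebfbfcba'
  #15 SA[15]=14  'ebfbfcba'
  #16 SA[16]=9  'ecbcaebfbfcba'
  #17 SA[17]=2  'ecceadeecbcaebfbfcba'
  #18 SA[18]=0  'ececceadeecbcaebfbfcba'
  #19 SA[19]=8  'eecbcaebfbfcba'
  #20 SA[20]=16  'fbfcba'
  #21 SA[21]=18  'fcba'

SA = [21, 6, 13, 20, 11, 15, 17, 12, 19, 10, 3, 4, 1, 7, 5, 14, 9, 2, 0, 8, 16, 18]
[i] adj suffixes → lcp
  [1] 21/6 → 1 ('a')
  [2] 6/13 → 1 ('a')
  [3] 13/20 → 0 ('')
  [4] 20/11 → 1 ('b')
  [5] 11/15 → 1 ('b')
  [6] 15/17 → 2 ('bf')
  [7] 17/12 → 0 ('')
  [8] 12/19 → 1 ('c')
  [9] 19/10 → 2 ('cb')
  [10] 10/3 → 1 ('c')
  [11] 3/4 → 1 ('c')
  [12] 4/1 → 2 ('ce')
  [13] 1/7 → 0 ('')
  [14] 7/5 → 0 ('')
  [15] 5/14 → 1 ('e')
  [16] 14/9 → 1 ('e')
  [17] 9/2 → 2 ('ec')
  [18] 2/0 → 2 ('ec')
  [19] 0/8 → 1 ('e')
  [20] 8/16 → 0 ('')
  [21] 16/18 → 1 ('f')

n(n+1)/2 = 22·23/2 = 253
Σ LCP = 0 + 1 + 1 + 0 + 1 + 1 + 2 + 0 + 1 + 2 + 1 + 1 + 2 + 0 + 0 + 1 + 1 + 2 + 2 + 1 + 0 + 1 = 21
distinct = 253 − 21 = 232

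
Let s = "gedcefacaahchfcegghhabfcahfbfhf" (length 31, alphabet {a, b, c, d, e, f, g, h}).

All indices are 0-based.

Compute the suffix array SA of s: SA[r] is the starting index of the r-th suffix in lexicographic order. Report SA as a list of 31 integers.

[8, 20, 6, 9, 24, 21, 27, 7, 23, 3, 14, 11, 2, 1, 4, 15, 30, 5, 26, 22, 13, 28, 0, 16, 17, 19, 10, 29, 25, 12, 18]

sorted suffixes:
  #0 SA[0]=8  'aahchfcegghhabfcahfbfhf'
  #1 SA[1]=20  'abfcahfbfhf'
  #2 SA[2]=6  'acaahchfcegghhabfcahfbfhf'
  #3 SA[3]=9  'ahchfcegghhabfcahfbfhf'
  #4 SA[4]=24  'ahfbfhf'
  #5 SA[5]=21  'bfcahfbfhf'
  #6 SA[6]=27  'bfhf'
  #7 SA[7]=7  'caahchfcegghhabfcahfbfhf'
  #8 SA[8]=23  'cahfbfhf'
  #9 SA[9]=3  'cefacaahchfcegghhabfcahfbfhf'
  #10 SA[10]=14  'cegghhabfcahfbfhf'
  #11 SA[11]=11  'chfcegghhabfcahfbfhf'
  #12 SA[12]=2  'dcefacaahchfcegghhabfcahfbfhf'
  #13 SA[13]=1  'edcefacaahchfcegghhabfcahfbfhf'
  #14 SA[14]=4  'efacaahchfcegghhabfcahfbfhf'
  #15 SA[15]=15  'egghhabfcahfbfhf'
  #16 SA[16]=30  'f'
  #17 SA[17]=5  'facaahchfcegghhabfcahfbfhf'
  #18 SA[18]=26  'fbfhf'
  #19 SA[19]=22  'fcahfbfhf'
  #20 SA[20]=13  'fcegghhabfcahfbfhf'
  #21 SA[21]=28  'fhf'
  #22 SA[22]=0  'gedcefacaahchfcegghhabfcahfbfhf'
  #23 SA[23]=16  'gghhabfcahfbfhf'
  #24 SA[24]=17  'ghhabfcahfbfhf'
  #25 SA[25]=19  'habfcahfbfhf'
  #26 SA[26]=10  'hchfcegghhabfcahfbfhf'
  #27 SA[27]=29  'hf'
  #28 SA[28]=25  'hfbfhf'
  #29 SA[29]=12  'hfcegghhabfcahfbfhf'
  #30 SA[30]=18  'hhabfcahfbfhf'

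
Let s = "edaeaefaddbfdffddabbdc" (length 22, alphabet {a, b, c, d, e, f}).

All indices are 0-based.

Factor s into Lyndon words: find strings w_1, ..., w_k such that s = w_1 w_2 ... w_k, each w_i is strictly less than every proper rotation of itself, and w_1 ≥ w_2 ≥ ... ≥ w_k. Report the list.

["e", "d", "aeaef", "addbfdffdd", "abbdc"]

emit factor 1: 'e' (i=0, period=1)
emit factor 2: 'd' (i=1, period=1)
emit factor 3: 'aeaef' (i=2, period=5)
emit factor 4: 'addbfdffdd' (i=7, period=10)
emit factor 5: 'abbdc' (i=17, period=5)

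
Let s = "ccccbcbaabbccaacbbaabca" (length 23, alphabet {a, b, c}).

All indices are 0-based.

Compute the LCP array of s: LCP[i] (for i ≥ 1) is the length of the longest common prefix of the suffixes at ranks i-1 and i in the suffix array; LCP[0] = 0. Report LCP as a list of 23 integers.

rank→(start, suffix):
  0 → (22, 'a')
  1 → (7, 'aabbccaacbbaabca')
  2 → (18, 'aabca')
  3 → (13, 'aacbbaabca')
  4 → (8, 'abbccaacbbaabca')
  5 → (19, 'abca')
  6 → (14, 'acbbaabca')
  7 → (6, 'baabbccaacbbaabca')
  8 → (17, 'baabca')
  9 → (16, 'bbaabca')
  10 → (9, 'bbccaacbbaabca')
  11 → (20, 'bca')
  12 → (4, 'bcbaabbccaacbbaabca')
  13 → (10, 'bccaacbbaabca')
  14 → (21, 'ca')
  15 → (12, 'caacbbaabca')
  16 → (5, 'cbaabbccaacbbaabca')
  17 → (15, 'cbbaabca')
  18 → (3, 'cbcbaabbccaacbbaabca')
  19 → (11, 'ccaacbbaabca')
  20 → (2, 'ccbcbaabbccaacbbaabca')
  21 → (1, 'cccbcbaabbccaacbbaabca')
  22 → (0, 'ccccbcbaabbccaacbbaabca')

SA = [22, 7, 18, 13, 8, 19, 14, 6, 17, 16, 9, 20, 4, 10, 21, 12, 5, 15, 3, 11, 2, 1, 0]
i: (SA[i-1],SA[i]) lcp shared
  1: (22,7) 1 'a'
  2: (7,18) 3 'aab'
  3: (18,13) 2 'aa'
  4: (13,8) 1 'a'
  5: (8,19) 2 'ab'
  6: (19,14) 1 'a'
  7: (14,6) 0 ''
  8: (6,17) 4 'baab'
  9: (17,16) 1 'b'
  10: (16,9) 2 'bb'
  11: (9,20) 1 'b'
  12: (20,4) 2 'bc'
  13: (4,10) 2 'bc'
  14: (10,21) 0 ''
  15: (21,12) 2 'ca'
  16: (12,5) 1 'c'
  17: (5,15) 2 'cb'
  18: (15,3) 2 'cb'
  19: (3,11) 1 'c'
  20: (11,2) 2 'cc'
  21: (2,1) 2 'cc'
  22: (1,0) 3 'ccc'

[0, 1, 3, 2, 1, 2, 1, 0, 4, 1, 2, 1, 2, 2, 0, 2, 1, 2, 2, 1, 2, 2, 3]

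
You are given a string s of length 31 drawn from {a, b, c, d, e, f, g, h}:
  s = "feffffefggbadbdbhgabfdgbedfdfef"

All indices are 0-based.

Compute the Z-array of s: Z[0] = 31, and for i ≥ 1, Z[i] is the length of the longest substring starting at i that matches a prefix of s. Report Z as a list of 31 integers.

Z[0]=31
i=1: fresh scan; Z[1]=0
i=2: fresh scan; Z[2]=1 grow→box=[2,3)
i=3: fresh scan; Z[3]=1 grow→box=[3,4)
i=4: fresh scan; Z[4]=1 grow→box=[4,5)
i=5: fresh scan; Z[5]=3 grow→box=[5,8)
i=6: min(r-i=2, Z[1]=0)=0; Z[6]=0
i=7: min(r-i=1, Z[2]=1)=1; Z[7]=1
i=8: fresh scan; Z[8]=0
i=9: fresh scan; Z[9]=0
i=10: fresh scan; Z[10]=0
i=11: fresh scan; Z[11]=0
i=12: fresh scan; Z[12]=0
i=13: fresh scan; Z[13]=0
i=14: fresh scan; Z[14]=0
i=15: fresh scan; Z[15]=0
i=16: fresh scan; Z[16]=0
i=17: fresh scan; Z[17]=0
i=18: fresh scan; Z[18]=0
i=19: fresh scan; Z[19]=0
i=20: fresh scan; Z[20]=1 grow→box=[20,21)
i=21: fresh scan; Z[21]=0
i=22: fresh scan; Z[22]=0
i=23: fresh scan; Z[23]=0
i=24: fresh scan; Z[24]=0
i=25: fresh scan; Z[25]=0
i=26: fresh scan; Z[26]=1 grow→box=[26,27)
i=27: fresh scan; Z[27]=0
i=28: fresh scan; Z[28]=3 grow→box=[28,31)
i=29: min(r-i=2, Z[1]=0)=0; Z[29]=0
i=30: min(r-i=1, Z[2]=1)=1; Z[30]=1

[31, 0, 1, 1, 1, 3, 0, 1, 0, 0, 0, 0, 0, 0, 0, 0, 0, 0, 0, 0, 1, 0, 0, 0, 0, 0, 1, 0, 3, 0, 1]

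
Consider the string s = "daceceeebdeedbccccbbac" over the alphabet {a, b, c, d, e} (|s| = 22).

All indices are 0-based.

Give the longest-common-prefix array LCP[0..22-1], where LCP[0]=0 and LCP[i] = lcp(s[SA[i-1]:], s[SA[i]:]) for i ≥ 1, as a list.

sorted suffixes:
  #0 SA[0]=20  'ac'
  #1 SA[1]=1  'aceceeebdeedbccccbbac'
  #2 SA[2]=19  'bac'
  #3 SA[3]=18  'bbac'
  #4 SA[4]=13  'bccccbbac'
  #5 SA[5]=8  'bdeedbccccbbac'
  #6 SA[6]=21  'c'
  #7 SA[7]=17  'cbbac'
  #8 SA[8]=16  'ccbbac'
  #9 SA[9]=15  'cccbbac'
  #10 SA[10]=14  'ccccbbac'
  #11 SA[11]=2  'ceceeebdeedbccccbbac'
  #12 SA[12]=4  'ceeebdeedbccccbbac'
  #13 SA[13]=0  'daceceeebdeedbccccbbac'
  #14 SA[14]=12  'dbccccbbac'
  #15 SA[15]=9  'deedbccccbbac'
  #16 SA[16]=7  'ebdeedbccccbbac'
  #17 SA[17]=3  'eceeebdeedbccccbbac'
  #18 SA[18]=11  'edbccccbbac'
  #19 SA[19]=6  'eebdeedbccccbbac'
  #20 SA[20]=10  'eedbccccbbac'
  #21 SA[21]=5  'eeebdeedbccccbbac'

SA = [20, 1, 19, 18, 13, 8, 21, 17, 16, 15, 14, 2, 4, 0, 12, 9, 7, 3, 11, 6, 10, 5]
[i] adj suffixes → lcp
  [1] 20/1 → 2 ('ac')
  [2] 1/19 → 0 ('')
  [3] 19/18 → 1 ('b')
  [4] 18/13 → 1 ('b')
  [5] 13/8 → 1 ('b')
  [6] 8/21 → 0 ('')
  [7] 21/17 → 1 ('c')
  [8] 17/16 → 1 ('c')
  [9] 16/15 → 2 ('cc')
  [10] 15/14 → 3 ('ccc')
  [11] 14/2 → 1 ('c')
  [12] 2/4 → 2 ('ce')
  [13] 4/0 → 0 ('')
  [14] 0/12 → 1 ('d')
  [15] 12/9 → 1 ('d')
  [16] 9/7 → 0 ('')
  [17] 7/3 → 1 ('e')
  [18] 3/11 → 1 ('e')
  [19] 11/6 → 1 ('e')
  [20] 6/10 → 2 ('ee')
  [21] 10/5 → 2 ('ee')

[0, 2, 0, 1, 1, 1, 0, 1, 1, 2, 3, 1, 2, 0, 1, 1, 0, 1, 1, 1, 2, 2]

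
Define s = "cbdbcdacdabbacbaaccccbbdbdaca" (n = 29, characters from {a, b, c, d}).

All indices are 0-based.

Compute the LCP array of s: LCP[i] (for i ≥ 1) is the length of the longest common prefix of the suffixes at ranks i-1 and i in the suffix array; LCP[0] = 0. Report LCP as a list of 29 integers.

[0, 1, 1, 1, 2, 2, 2, 0, 2, 1, 2, 1, 1, 2, 3, 0, 1, 2, 2, 1, 2, 3, 1, 3, 0, 2, 3, 1, 2]

sorted suffixes:
  #0 SA[0]=28  'a'
  #1 SA[1]=15  'aaccccbbdbdaca'
  #2 SA[2]=9  'abbacbaaccccbbdbdaca'
  #3 SA[3]=26  'aca'
  #4 SA[4]=12  'acbaaccccbbdbdaca'
  #5 SA[5]=16  'accccbbdbdaca'
  #6 SA[6]=6  'acdabbacbaaccccbbdbdaca'
  #7 SA[7]=14  'baaccccbbdbdaca'
  #8 SA[8]=11  'bacbaaccccbbdbdaca'
  #9 SA[9]=10  'bbacbaaccccbbdbdaca'
  #10 SA[10]=21  'bbdbdaca'
  #11 SA[11]=3  'bcdacdabbacbaaccccbbdbdaca'
  #12 SA[12]=24  'bdaca'
  #13 SA[13]=1  'bdbcdacdabbacbaaccccbbdbdaca'
  #14 SA[14]=22  'bdbdaca'
  #15 SA[15]=27  'ca'
  #16 SA[16]=13  'cbaaccccbbdbdaca'
  #17 SA[17]=20  'cbbdbdaca'
  #18 SA[18]=0  'cbdbcdacdabbacbaaccccbbdbdaca'
  #19 SA[19]=19  'ccbbdbdaca'
  #20 SA[20]=18  'cccbbdbdaca'
  #21 SA[21]=17  'ccccbbdbdaca'
  #22 SA[22]=7  'cdabbacbaaccccbbdbdaca'
  #23 SA[23]=4  'cdacdabbacbaaccccbbdbdaca'
  #24 SA[24]=8  'dabbacbaaccccbbdbdaca'
  #25 SA[25]=25  'daca'
  #26 SA[26]=5  'dacdabbacbaaccccbbdbdaca'
  #27 SA[27]=2  'dbcdacdabbacbaaccccbbdbdaca'
  #28 SA[28]=23  'dbdaca'

SA = [28, 15, 9, 26, 12, 16, 6, 14, 11, 10, 21, 3, 24, 1, 22, 27, 13, 20, 0, 19, 18, 17, 7, 4, 8, 25, 5, 2, 23]
[i] adj suffixes → lcp
  [1] 28/15 → 1 ('a')
  [2] 15/9 → 1 ('a')
  [3] 9/26 → 1 ('a')
  [4] 26/12 → 2 ('ac')
  [5] 12/16 → 2 ('ac')
  [6] 16/6 → 2 ('ac')
  [7] 6/14 → 0 ('')
  [8] 14/11 → 2 ('ba')
  [9] 11/10 → 1 ('b')
  [10] 10/21 → 2 ('bb')
  [11] 21/3 → 1 ('b')
  [12] 3/24 → 1 ('b')
  [13] 24/1 → 2 ('bd')
  [14] 1/22 → 3 ('bdb')
  [15] 22/27 → 0 ('')
  [16] 27/13 → 1 ('c')
  [17] 13/20 → 2 ('cb')
  [18] 20/0 → 2 ('cb')
  [19] 0/19 → 1 ('c')
  [20] 19/18 → 2 ('cc')
  [21] 18/17 → 3 ('ccc')
  [22] 17/7 → 1 ('c')
  [23] 7/4 → 3 ('cda')
  [24] 4/8 → 0 ('')
  [25] 8/25 → 2 ('da')
  [26] 25/5 → 3 ('dac')
  [27] 5/2 → 1 ('d')
  [28] 2/23 → 2 ('db')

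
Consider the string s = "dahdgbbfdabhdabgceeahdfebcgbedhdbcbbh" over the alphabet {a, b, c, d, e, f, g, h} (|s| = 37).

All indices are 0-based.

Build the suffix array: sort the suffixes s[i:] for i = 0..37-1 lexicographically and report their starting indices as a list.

[13, 9, 19, 1, 5, 34, 32, 24, 27, 6, 14, 35, 10, 33, 16, 25, 12, 8, 0, 31, 21, 3, 29, 18, 23, 28, 17, 7, 22, 4, 26, 15, 36, 11, 30, 20, 2]

sorted suffixes:
  #0 SA[0]=13  'abgceeahdfebcgbedhdbcbbh'
  #1 SA[1]=9  'abhdabgceeahdfebcgbedhdbcbbh'
  #2 SA[2]=19  'ahdfebcgbedhdbcbbh'
  #3 SA[3]=1  'ahdgbbfdabhdabgceeahdfebcgbedhdbcbbh'
  #4 SA[4]=5  'bbfdabhdabgceeahdfebcgbedhdbcbbh'
  #5 SA[5]=34  'bbh'
  #6 SA[6]=32  'bcbbh'
  #7 SA[7]=24  'bcgbedhdbcbbh'
  #8 SA[8]=27  'bedhdbcbbh'
  #9 SA[9]=6  'bfdabhdabgceeahdfebcgbedhdbcbbh'
  #10 SA[10]=14  'bgceeahdfebcgbedhdbcbbh'
  #11 SA[11]=35  'bh'
  #12 SA[12]=10  'bhdabgceeahdfebcgbedhdbcbbh'
  #13 SA[13]=33  'cbbh'
  #14 SA[14]=16  'ceeahdfebcgbedhdbcbbh'
  #15 SA[15]=25  'cgbedhdbcbbh'
  #16 SA[16]=12  'dabgceeahdfebcgbedhdbcbbh'
  #17 SA[17]=8  'dabhdabgceeahdfebcgbedhdbcbbh'
  #18 SA[18]=0  'dahdgbbfdabhdabgceeahdfebcgbedhdbcbbh'
  #19 SA[19]=31  'dbcbbh'
  #20 SA[20]=21  'dfebcgbedhdbcbbh'
  #21 SA[21]=3  'dgbbfdabhdabgceeahdfebcgbedhdbcbbh'
  #22 SA[22]=29  'dhdbcbbh'
  #23 SA[23]=18  'eahdfebcgbedhdbcbbh'
  #24 SA[24]=23  'ebcgbedhdbcbbh'
  #25 SA[25]=28  'edhdbcbbh'
  #26 SA[26]=17  'eeahdfebcgbedhdbcbbh'
  #27 SA[27]=7  'fdabhdabgceeahdfebcgbedhdbcbbh'
  #28 SA[28]=22  'febcgbedhdbcbbh'
  #29 SA[29]=4  'gbbfdabhdabgceeahdfebcgbedhdbcbbh'
  #30 SA[30]=26  'gbedhdbcbbh'
  #31 SA[31]=15  'gceeahdfebcgbedhdbcbbh'
  #32 SA[32]=36  'h'
  #33 SA[33]=11  'hdabgceeahdfebcgbedhdbcbbh'
  #34 SA[34]=30  'hdbcbbh'
  #35 SA[35]=20  'hdfebcgbedhdbcbbh'
  #36 SA[36]=2  'hdgbbfdabhdabgceeahdfebcgbedhdbcbbh'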